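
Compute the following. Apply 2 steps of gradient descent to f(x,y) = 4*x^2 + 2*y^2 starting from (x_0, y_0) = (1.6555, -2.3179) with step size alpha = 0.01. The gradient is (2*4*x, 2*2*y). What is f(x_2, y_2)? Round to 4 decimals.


Gradient descent on f(x,y) = 4*x^2 + 2*y^2.
Starting point: (1.6555, -2.3179), alpha = 0.01
Step 1: grad_x = 2*4*1.6555 = 13.244, grad_y = 2*2*-2.3179 = -9.2716
  x_1 = 1.6555 - 0.01*13.244 = 1.5231
  y_1 = -2.3179 - 0.01*-9.2716 = -2.2252
Step 2: grad_x = 2*4*1.5231 = 12.1845, grad_y = 2*2*-2.2252 = -8.9007
  x_2 = 1.5231 - 0.01*12.1845 = 1.4012
  y_2 = -2.2252 - 0.01*-8.9007 = -2.1362
f(1.4012, -2.1362) = 4*1.4012^2 + 2*(-2.1362)^2 = 16.9801


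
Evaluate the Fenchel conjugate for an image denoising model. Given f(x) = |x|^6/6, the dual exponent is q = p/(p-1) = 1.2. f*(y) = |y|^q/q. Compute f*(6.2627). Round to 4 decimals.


The conjugate exponent q satisfies 1/p + 1/q = 1.
p = 6, so q = 6/(6 - 1) = 1.2
|y|^q = 6.2627^1.2 = 9.0389
f*(6.2627) = 9.0389 / 1.2 = 7.5324


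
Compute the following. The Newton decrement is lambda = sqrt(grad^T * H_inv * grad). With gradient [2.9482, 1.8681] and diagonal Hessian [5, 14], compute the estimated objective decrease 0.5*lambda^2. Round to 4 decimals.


Step 1: H is diagonal, so H^(-1) * g = [0.5896, 0.1334].
Step 2: g^T H^(-1) g = sum_i g_i^2 / H_ii
  = (2.9482)^2/5 + (1.8681)^2/14
  = 1.7384 + 0.2493 = 1.9876
Step 3: Objective decrease = 0.5 * g^T H^(-1) g = 0.9938


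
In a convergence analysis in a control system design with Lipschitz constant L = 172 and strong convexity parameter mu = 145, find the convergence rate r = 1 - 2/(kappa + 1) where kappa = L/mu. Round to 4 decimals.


Step 1: Compute the condition number.
kappa = L/mu = 172/145 = 1.1862
Step 2: Compute the convergence rate.
r = 1 - 2/(kappa + 1) = 1 - 2*mu/(L + mu) = (L - mu)/(L + mu) = 27/317 = 0.0852


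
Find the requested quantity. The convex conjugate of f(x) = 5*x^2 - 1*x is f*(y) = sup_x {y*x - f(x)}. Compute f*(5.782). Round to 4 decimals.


f*(y) = sup_x {y*x - a*x^2 - b*x} = sup_x {(y-b)*x - a*x^2}
FOC: (y - b) - 2a*x = 0 => x* = (y - b)/(2a)
x* = (5.782 + 1)/(2*5) = 0.6782
f*(5.782) = (y-b)^2/(4a) = (5.782 + 1)^2/(4*5)
= 45.9955/20 = 2.2998


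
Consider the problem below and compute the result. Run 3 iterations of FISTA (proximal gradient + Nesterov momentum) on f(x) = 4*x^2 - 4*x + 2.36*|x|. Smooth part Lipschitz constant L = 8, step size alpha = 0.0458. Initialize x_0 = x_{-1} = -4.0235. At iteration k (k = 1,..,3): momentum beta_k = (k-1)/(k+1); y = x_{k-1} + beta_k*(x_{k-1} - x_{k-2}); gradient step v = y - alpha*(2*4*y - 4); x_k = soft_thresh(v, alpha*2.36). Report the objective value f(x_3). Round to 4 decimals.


FISTA on f(x) = 4*x^2 - 4*x + 2.36*|x|
L = 8, alpha = 0.0458
Iteration 1: beta = 0.0, y = -4.0235 + 0.0*(-4.0235 + 4.0235) = -4.0235
  grad(y) = -36.188, v = y - alpha*grad = -2.3661
  prox(v) = soft_thresh(-2.3661, 0.1081) = -2.258
Iteration 2: beta = 0.3333, y = -2.258 + 0.3333*(-2.258 + 4.0235) = -1.6695
  grad(y) = -17.356, v = y - alpha*grad = -0.8746
  prox(v) = soft_thresh(-0.8746, 0.1081) = -0.7665
Iteration 3: beta = 0.5, y = -0.7665 + 0.5*(-0.7665 + 2.258) = -0.0208
  grad(y) = -4.1661, v = y - alpha*grad = 0.17
  prox(v) = soft_thresh(0.17, 0.1081) = 0.062
f(x_3) = 4*0.062^2 - 4*0.062 + 2.36*|0.062| = -0.0863


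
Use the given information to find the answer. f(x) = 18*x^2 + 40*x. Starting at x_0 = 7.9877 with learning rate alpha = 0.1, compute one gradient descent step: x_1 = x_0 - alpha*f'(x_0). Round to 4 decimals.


We compute the gradient at x_0 and apply the update.
f'(x) = 36*x + 40
f'(7.9877) = 36*7.9877 + 40 = 327.5572
x_1 = 7.9877 - 0.1*327.5572 = -24.768


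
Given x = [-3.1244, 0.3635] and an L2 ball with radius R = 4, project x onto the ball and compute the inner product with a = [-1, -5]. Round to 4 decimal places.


Step 1: Compute ||x|| (intermediates to 6 decimals).
||x|| = sqrt((-3.1244)^2 + 0.3635^2) = 3.145474
Step 2: Project.
Since ||x|| <= R, proj = x (no scaling needed).
proj(x) = [-3.1244, 0.3635]
Step 3: Dot product.
a^T * proj(x) = -1*(-3.1244) - 5*0.3635 = 1.3069


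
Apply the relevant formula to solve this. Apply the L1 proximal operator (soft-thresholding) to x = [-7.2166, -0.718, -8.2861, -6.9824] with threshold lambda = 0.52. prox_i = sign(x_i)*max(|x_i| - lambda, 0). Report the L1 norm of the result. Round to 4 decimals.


Soft-thresholding with lambda = 0.52:
prox(-7.2166) = sign(-7.2166)*max(|-7.2166| - 0.52, 0) = -6.6966
prox(-0.718) = sign(-0.718)*max(|-0.718| - 0.52, 0) = -0.198
prox(-8.2861) = sign(-8.2861)*max(|-8.2861| - 0.52, 0) = -7.7661
prox(-6.9824) = sign(-6.9824)*max(|-6.9824| - 0.52, 0) = -6.4624
prox(x) = [-6.6966, -0.198, -7.7661, -6.4624]
||prox(x)||_1 = 6.6966 + 0.198 + 7.7661 + 6.4624 = 21.1231


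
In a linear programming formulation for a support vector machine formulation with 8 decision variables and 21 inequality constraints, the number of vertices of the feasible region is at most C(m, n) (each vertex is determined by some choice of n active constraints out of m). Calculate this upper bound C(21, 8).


Each vertex corresponds to some choice of n active constraints out of m, so the number of vertices is at most C(m, n) = m! / (n!(m-n)!).
m = 21, n = 8
Numerator: 21 * 20 * 19 * 18 * 17 * 16 * 15 * 14
Denominator: 8! = 40320
C(21, 8) = 203490


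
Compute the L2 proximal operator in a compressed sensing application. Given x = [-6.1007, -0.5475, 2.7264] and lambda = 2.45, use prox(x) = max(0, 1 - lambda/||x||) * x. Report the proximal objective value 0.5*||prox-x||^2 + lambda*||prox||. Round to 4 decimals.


Step 1: Compute ||x||.
||x|| = 6.7046
Step 2: Compute scaling factor.
scale = max(0, 1 - 2.45/6.7046) = 0.6346
Step 3: prox(x) = [-3.8714, -0.3474, 1.7301]
||prox(x)|| = 4.2546
Step 4: Proximal objective.
0.5*||prox-x||^2 = 3.0013
lambda*||prox|| = 10.4238
Total = 13.425


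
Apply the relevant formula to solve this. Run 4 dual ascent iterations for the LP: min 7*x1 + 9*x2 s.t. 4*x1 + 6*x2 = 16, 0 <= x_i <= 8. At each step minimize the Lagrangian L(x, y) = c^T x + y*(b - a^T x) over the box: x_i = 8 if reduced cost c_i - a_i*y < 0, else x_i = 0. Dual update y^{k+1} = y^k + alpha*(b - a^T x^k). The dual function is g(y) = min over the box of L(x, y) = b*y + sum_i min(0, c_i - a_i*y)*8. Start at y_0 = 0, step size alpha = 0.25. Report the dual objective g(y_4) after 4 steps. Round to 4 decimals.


Dual ascent for LP: min 7*x1 + 9*x2, 4*x1 + 6*x2 = 16, 0 <= x_i <= 8
Step 1: y^k = 0.0, reduced costs: (7.0, 9.0)
  x^k = (0.0, 0.0), subgradient = b - a^T x = 16.0
  y^{k+1} = 0.0 + 0.25*16.0 = 4.0
Step 2: y^k = 4.0, reduced costs: (-9.0, -15.0)
  x^k = (8.0, 8.0), subgradient = b - a^T x = -64.0
  y^{k+1} = 4.0 + 0.25*-64.0 = -12.0
Step 3: y^k = -12.0, reduced costs: (55.0, 81.0)
  x^k = (0.0, 0.0), subgradient = b - a^T x = 16.0
  y^{k+1} = -12.0 + 0.25*16.0 = -8.0
Step 4: y^k = -8.0, reduced costs: (39.0, 57.0)
  x^k = (0.0, 0.0), subgradient = b - a^T x = 16.0
  y^{k+1} = -8.0 + 0.25*16.0 = -4.0
Dual objective at y_4 = -4.0: reduced costs (23.0, 33.0), box minimizer x = (0.0, 0.0)
g(y_4) = b*y + (c1 - a1*y)*x1 + (c2 - a2*y)*x2 = 16*(-4.0) + 23.0*0.0 + 33.0*0.0 = -64.0 + 0.0 + 0.0 = -64.0


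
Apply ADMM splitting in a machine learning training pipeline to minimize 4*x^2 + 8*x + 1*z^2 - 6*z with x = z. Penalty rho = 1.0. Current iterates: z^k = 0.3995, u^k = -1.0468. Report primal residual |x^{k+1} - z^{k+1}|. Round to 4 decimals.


ADMM iteration with rho = 1.0, z^k = 0.3995, u^k = -1.0468
Step 1: x-update.
Minimize 4*x^2 + 8*x + (1.0/2)*(x - 0.3995 - 1.0468)^2
FOC: (2*4 + 1.0)*x = -8 + 1.0*(0.3995 + 1.0468)
x^{k+1} = -0.7282
Step 2: z-update.
Minimize 1*z^2 - 6*z + (1.0/2)*(-0.7282 - z - 1.0468)^2
FOC: (2*1 + 1.0)*z = 6 + 1.0*(-0.7282 - 1.0468)
z^{k+1} = 1.4083
Step 3: u-update.
u^{k+1} = -1.0468 - 0.7282 - 1.4083 = -3.1833
Step 4: Primal residual = |-0.7282 - 1.4083| = 2.1365


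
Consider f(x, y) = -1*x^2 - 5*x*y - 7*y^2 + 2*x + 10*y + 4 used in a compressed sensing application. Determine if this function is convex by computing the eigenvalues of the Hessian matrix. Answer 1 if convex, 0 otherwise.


The Hessian of f(x,y) = -1*x^2 - 5*x*y - 7*y^2 + 2*x + 10*y + 4 is:
H = [[-2, -5], [-5, -14]]
Trace = -2 - 14 = -16
Determinant = -2*-14 - (-5)^2 = 3
Discriminant = (-16)^2 - 4*3 = 244.0
Eigenvalues: lambda_1 = -15.8102, lambda_2 = -0.1898
The function is not convex.

0


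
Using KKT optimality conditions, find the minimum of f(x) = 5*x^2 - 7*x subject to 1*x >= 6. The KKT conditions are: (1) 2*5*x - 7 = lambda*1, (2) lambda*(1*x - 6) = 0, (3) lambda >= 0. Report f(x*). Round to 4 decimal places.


Step 1: Try lambda = 0 (constraint inactive).
x_unc = 7/(2*5) = 0.7
Check: 1*0.7 = 0.7 < 6 -- violated!
Step 2: Constraint must be active: 1*x = 6
x* = 6/1 = 6.0
lambda = (2*5*6.0 - 7)/1 = 53.0
Step 3: Compute optimal value.
f(x*) = 5*6.0^2 - 7*6.0 = 138.0


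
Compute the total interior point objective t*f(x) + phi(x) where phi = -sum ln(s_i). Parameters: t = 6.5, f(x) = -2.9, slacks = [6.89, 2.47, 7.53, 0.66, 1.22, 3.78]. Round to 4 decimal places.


Step 1: Compute log-barrier.
ln values: [1.9301, 0.9042, 2.0189, -0.4155, 0.1989, 1.3297]
phi = -(1.9301 + 0.9042 + 2.0189 - 0.4155 + 0.1989 + 1.3297) = -5.9662
Step 2: Compute augmented objective.
t*f(x) = 6.5*-2.9 = -18.85
Total = -18.85 - 5.9662 = -24.8162


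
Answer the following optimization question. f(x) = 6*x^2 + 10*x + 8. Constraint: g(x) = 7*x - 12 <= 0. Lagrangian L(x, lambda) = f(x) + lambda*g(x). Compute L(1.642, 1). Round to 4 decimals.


Step 1: Evaluate f(x).
f(1.642) = 6*1.642^2 + 10*1.642 + 8 = 40.597
Step 2: Evaluate g(x).
g(1.642) = 7*1.642 - 12 = -0.506
Step 3: Compute Lagrangian.
L = 40.597 + 1*-0.506 = 40.091


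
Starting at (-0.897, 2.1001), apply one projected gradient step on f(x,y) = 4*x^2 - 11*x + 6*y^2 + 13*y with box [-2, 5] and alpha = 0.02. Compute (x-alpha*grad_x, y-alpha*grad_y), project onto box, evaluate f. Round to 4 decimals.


Step 1: Compute gradient at (-0.897, 2.1001).
grad_x = 2*4*-0.897 - 11 = -18.176
grad_y = 2*6*2.1001 + 13 = 38.2012
Step 2: Gradient step.
x_raw = -0.897 - 0.02*-18.176 = -0.5335
y_raw = 2.1001 - 0.02*38.2012 = 1.3361
Step 3: Project onto [-2, 5].
x_proj = clip(-0.5335) = -0.5335
y_proj = clip(1.3361) = 1.3361
Step 4: Evaluate f.
f(-0.5335, 1.3361) = 35.0863


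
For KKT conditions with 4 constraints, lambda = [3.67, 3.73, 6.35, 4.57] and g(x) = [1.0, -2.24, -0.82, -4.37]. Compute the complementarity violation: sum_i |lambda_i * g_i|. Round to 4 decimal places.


KKT complementary slackness check:
lambda_1 * g_1 = 3.67 * 1.0 = 3.67
lambda_2 * g_2 = 3.73 * -2.24 = -8.3552
lambda_3 * g_3 = 6.35 * -0.82 = -5.207
lambda_4 * g_4 = 4.57 * -4.37 = -19.9709
Total violation = 3.67 + 8.3552 + 5.207 + 19.9709 = 37.2031


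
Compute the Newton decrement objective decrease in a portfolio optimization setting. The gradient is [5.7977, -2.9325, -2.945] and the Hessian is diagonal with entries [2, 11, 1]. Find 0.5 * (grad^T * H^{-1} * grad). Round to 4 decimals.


Step 1: H is diagonal, so H^(-1) * g = [2.8989, -0.2666, -2.945].
Step 2: g^T H^(-1) g = sum_i g_i^2 / H_ii
  = (5.7977)^2/2 + (-2.9325)^2/11 + (-2.945)^2/1
  = 16.8067 + 0.7818 + 8.673 = 26.2615
Step 3: Objective decrease = 0.5 * g^T H^(-1) g = 13.1307


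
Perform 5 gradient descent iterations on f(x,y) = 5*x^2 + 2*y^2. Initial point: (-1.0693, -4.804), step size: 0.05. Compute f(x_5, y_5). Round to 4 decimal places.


Gradient descent on f(x,y) = 5*x^2 + 2*y^2.
Starting point: (-1.0693, -4.804), alpha = 0.05
Step 1: grad_x = 2*5*-1.0693 = -10.693, grad_y = 2*2*-4.804 = -19.216
  x_1 = -1.0693 - 0.05*-10.693 = -0.5347
  y_1 = -4.804 - 0.05*-19.216 = -3.8432
Step 2: grad_x = 2*5*-0.5347 = -5.3465, grad_y = 2*2*-3.8432 = -15.3728
  x_2 = -0.5347 - 0.05*-5.3465 = -0.2673
  y_2 = -3.8432 - 0.05*-15.3728 = -3.0746
Step 3: grad_x = 2*5*-0.2673 = -2.6733, grad_y = 2*2*-3.0746 = -12.2982
  x_3 = -0.2673 - 0.05*-2.6733 = -0.1337
  y_3 = -3.0746 - 0.05*-12.2982 = -2.4596
Step 4: grad_x = 2*5*-0.1337 = -1.3366, grad_y = 2*2*-2.4596 = -9.8386
  x_4 = -0.1337 - 0.05*-1.3366 = -0.0668
  y_4 = -2.4596 - 0.05*-9.8386 = -1.9677
Step 5: grad_x = 2*5*-0.0668 = -0.6683, grad_y = 2*2*-1.9677 = -7.8709
  x_5 = -0.0668 - 0.05*-0.6683 = -0.0334
  y_5 = -1.9677 - 0.05*-7.8709 = -1.5742
f(-0.0334, -1.5742) = 5*(-0.0334)^2 + 2*(-1.5742)^2 = 4.9616


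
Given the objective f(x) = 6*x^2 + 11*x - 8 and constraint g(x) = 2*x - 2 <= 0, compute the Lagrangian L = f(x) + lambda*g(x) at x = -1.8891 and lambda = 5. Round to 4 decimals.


Step 1: Evaluate f(x).
f(-1.8891) = 6*(-1.8891)^2 + 11*(-1.8891) - 8 = -7.3679
Step 2: Evaluate g(x).
g(-1.8891) = 2*-1.8891 - 2 = -5.7782
Step 3: Compute Lagrangian.
L = -7.3679 + 5*-5.7782 = -36.2589


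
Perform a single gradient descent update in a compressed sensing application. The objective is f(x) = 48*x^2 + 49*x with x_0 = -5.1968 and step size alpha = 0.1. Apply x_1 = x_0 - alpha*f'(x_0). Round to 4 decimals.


We compute the gradient at x_0 and apply the update.
f'(x) = 96*x + 49
f'(-5.1968) = 96*-5.1968 + 49 = -449.8928
x_1 = -5.1968 - 0.1*-449.8928 = 39.7925


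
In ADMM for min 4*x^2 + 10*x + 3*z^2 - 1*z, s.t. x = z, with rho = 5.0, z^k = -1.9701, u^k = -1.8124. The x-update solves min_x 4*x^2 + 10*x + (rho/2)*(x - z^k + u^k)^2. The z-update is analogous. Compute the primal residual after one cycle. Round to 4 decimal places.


ADMM iteration with rho = 5.0, z^k = -1.9701, u^k = -1.8124
Step 1: x-update.
Minimize 4*x^2 + 10*x + (5.0/2)*(x + 1.9701 - 1.8124)^2
FOC: (2*4 + 5.0)*x = -10 + 5.0*(-1.9701 + 1.8124)
x^{k+1} = -0.8299
Step 2: z-update.
Minimize 3*z^2 - 1*z + (5.0/2)*(-0.8299 - z - 1.8124)^2
FOC: (2*3 + 5.0)*z = 1 + 5.0*(-0.8299 - 1.8124)
z^{k+1} = -1.1101
Step 3: u-update.
u^{k+1} = -1.8124 - 0.8299 + 1.1101 = -1.5322
Step 4: Primal residual = |-0.8299 + 1.1101| = 0.2802


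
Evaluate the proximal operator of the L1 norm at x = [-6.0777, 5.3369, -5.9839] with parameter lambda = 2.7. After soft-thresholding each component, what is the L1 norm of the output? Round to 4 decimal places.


Soft-thresholding with lambda = 2.7:
prox(-6.0777) = sign(-6.0777)*max(|-6.0777| - 2.7, 0) = -3.3777
prox(5.3369) = sign(5.3369)*max(|5.3369| - 2.7, 0) = 2.6369
prox(-5.9839) = sign(-5.9839)*max(|-5.9839| - 2.7, 0) = -3.2839
prox(x) = [-3.3777, 2.6369, -3.2839]
||prox(x)||_1 = 3.3777 + 2.6369 + 3.2839 = 9.2985


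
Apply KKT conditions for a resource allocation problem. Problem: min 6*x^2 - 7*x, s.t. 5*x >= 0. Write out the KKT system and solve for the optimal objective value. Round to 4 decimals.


Step 1: Try lambda = 0 (constraint inactive).
Stationarity: 2*6*x - 7 = 0
x* = 7/(2*6) = 7/12 = 0.5833 (rounded; the exact value 7/12 is used below)
Check constraint: 5*0.5833 = 2.9165 >= 0 -- satisfied.
Step 2: Compute optimal value.
f(x*) = 6*(7/12)^2 - 7*(7/12) = -2.0417


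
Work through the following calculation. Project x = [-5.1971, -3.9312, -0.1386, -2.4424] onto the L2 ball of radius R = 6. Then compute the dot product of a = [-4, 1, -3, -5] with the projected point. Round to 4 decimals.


Step 1: Compute ||x|| (intermediates to 6 decimals).
||x|| = sqrt((-5.1971)^2 + (-3.9312)^2 + (-0.1386)^2 + (-2.4424)^2) = 6.960511
Step 2: Project.
Since ||x|| > R, scale = R/||x|| = 6/6.960511 = 0.862006, proj(x) = scale * x
proj(x) = [-4.479931, -3.388718, -0.119474, -2.105363]
Step 3: Dot product.
a^T * proj(x) = -4*(-4.479931) + 1*(-3.388718) - 3*(-0.119474) - 5*(-2.105363) = 25.4162


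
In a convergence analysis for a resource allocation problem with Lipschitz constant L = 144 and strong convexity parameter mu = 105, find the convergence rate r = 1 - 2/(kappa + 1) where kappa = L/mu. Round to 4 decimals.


Step 1: Compute the condition number.
kappa = L/mu = 144/105 = 1.3714
Step 2: Compute the convergence rate.
r = 1 - 2/(kappa + 1) = 1 - 2*mu/(L + mu) = (L - mu)/(L + mu) = 39/249 = 0.1566


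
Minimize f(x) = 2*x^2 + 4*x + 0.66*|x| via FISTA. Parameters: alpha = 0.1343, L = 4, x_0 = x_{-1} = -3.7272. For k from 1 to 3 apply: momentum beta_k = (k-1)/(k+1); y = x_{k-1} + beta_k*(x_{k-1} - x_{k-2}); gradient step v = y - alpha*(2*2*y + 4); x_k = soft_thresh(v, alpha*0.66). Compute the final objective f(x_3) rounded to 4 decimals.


FISTA on f(x) = 2*x^2 + 4*x + 0.66*|x|
L = 4, alpha = 0.1343
Iteration 1: beta = 0.0, y = -3.7272 + 0.0*(-3.7272 + 3.7272) = -3.7272
  grad(y) = -10.9088, v = y - alpha*grad = -2.2621
  prox(v) = soft_thresh(-2.2621, 0.0886) = -2.1735
Iteration 2: beta = 0.3333, y = -2.1735 + 0.3333*(-2.1735 + 3.7272) = -1.6556
  grad(y) = -2.6225, v = y - alpha*grad = -1.3034
  prox(v) = soft_thresh(-1.3034, 0.0886) = -1.2148
Iteration 3: beta = 0.5, y = -1.2148 + 0.5*(-1.2148 + 2.1735) = -0.7354
  grad(y) = 1.0583, v = y - alpha*grad = -0.8775
  prox(v) = soft_thresh(-0.8775, 0.0886) = -0.7889
f(x_3) = 2*(-0.7889)^2 + 4*(-0.7889) + 0.66*|-0.7889| = -1.3902


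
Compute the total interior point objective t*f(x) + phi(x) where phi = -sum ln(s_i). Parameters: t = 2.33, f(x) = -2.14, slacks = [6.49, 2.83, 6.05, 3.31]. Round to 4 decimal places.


Step 1: Compute log-barrier.
ln values: [1.8703, 1.0403, 1.8001, 1.1969]
phi = -(1.8703 + 1.0403 + 1.8001 + 1.1969) = -5.9075
Step 2: Compute augmented objective.
t*f(x) = 2.33*-2.14 = -4.9862
Total = -4.9862 - 5.9075 = -10.8937


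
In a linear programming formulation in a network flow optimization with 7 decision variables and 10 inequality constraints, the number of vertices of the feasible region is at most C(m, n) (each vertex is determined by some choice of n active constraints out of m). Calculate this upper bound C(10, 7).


Each vertex corresponds to some choice of n active constraints out of m, so the number of vertices is at most C(m, n) = m! / (n!(m-n)!).
m = 10, n = 7
Numerator: 10 * 9 * 8 * 7 * 6 * 5 * 4
Denominator: 7! = 5040
C(10, 7) = 120


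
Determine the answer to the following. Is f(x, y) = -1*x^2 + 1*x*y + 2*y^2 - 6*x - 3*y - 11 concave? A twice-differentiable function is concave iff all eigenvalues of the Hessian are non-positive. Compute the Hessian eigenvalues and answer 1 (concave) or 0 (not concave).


The Hessian of f(x,y) = -1*x^2 + 1*x*y + 2*y^2 - 6*x - 3*y - 11 is:
H = [[-2, 1], [1, 4]]
Trace = -2 + 4 = 2
Determinant = -2*4 - (1)^2 = -9
Discriminant = (2)^2 - 4*-9 = 40.0
Eigenvalues: lambda_1 = -2.1623, lambda_2 = 4.1623
The function is not concave.

0


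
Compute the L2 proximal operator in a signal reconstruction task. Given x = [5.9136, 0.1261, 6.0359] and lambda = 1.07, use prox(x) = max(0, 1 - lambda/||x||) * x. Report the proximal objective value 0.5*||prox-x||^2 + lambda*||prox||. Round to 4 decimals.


Step 1: Compute ||x||.
||x|| = 8.451
Step 2: Compute scaling factor.
scale = max(0, 1 - 1.07/8.451) = 0.8734
Step 3: prox(x) = [5.1649, 0.1101, 5.2717]
||prox(x)|| = 7.381
Step 4: Proximal objective.
0.5*||prox-x||^2 = 0.5725
lambda*||prox|| = 7.8977
Total = 8.4701


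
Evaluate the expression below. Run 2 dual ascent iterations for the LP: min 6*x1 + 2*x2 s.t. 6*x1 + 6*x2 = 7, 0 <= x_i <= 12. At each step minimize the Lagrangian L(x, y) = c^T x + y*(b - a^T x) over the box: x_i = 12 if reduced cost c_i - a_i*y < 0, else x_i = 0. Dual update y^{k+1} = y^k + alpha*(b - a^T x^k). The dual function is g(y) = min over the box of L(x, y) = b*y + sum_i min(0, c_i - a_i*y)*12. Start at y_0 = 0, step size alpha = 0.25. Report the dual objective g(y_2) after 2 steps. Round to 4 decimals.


Dual ascent for LP: min 6*x1 + 2*x2, 6*x1 + 6*x2 = 7, 0 <= x_i <= 12
Step 1: y^k = 0.0, reduced costs: (6.0, 2.0)
  x^k = (0.0, 0.0), subgradient = b - a^T x = 7.0
  y^{k+1} = 0.0 + 0.25*7.0 = 1.75
Step 2: y^k = 1.75, reduced costs: (-4.5, -8.5)
  x^k = (12.0, 12.0), subgradient = b - a^T x = -137.0
  y^{k+1} = 1.75 + 0.25*-137.0 = -32.5
Dual objective at y_2 = -32.5: reduced costs (201.0, 197.0), box minimizer x = (0.0, 0.0)
g(y_2) = b*y + (c1 - a1*y)*x1 + (c2 - a2*y)*x2 = 7*(-32.5) + 201.0*0.0 + 197.0*0.0 = -227.5 + 0.0 + 0.0 = -227.5


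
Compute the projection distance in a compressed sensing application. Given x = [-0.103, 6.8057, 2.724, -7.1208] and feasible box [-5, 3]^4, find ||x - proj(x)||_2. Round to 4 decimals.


Project each component onto [-5, 3].
clip(-0.103) = -0.103, clip(6.8057) = 3.0, clip(2.724) = 2.724, clip(-7.1208) = -5.0
Projection = [-0.103, 3.0, 2.724, -5.0]
Squared diffs: [0.0, 14.4834, 0.0, 4.4978]
Distance = sqrt(18.9812) = 4.3567


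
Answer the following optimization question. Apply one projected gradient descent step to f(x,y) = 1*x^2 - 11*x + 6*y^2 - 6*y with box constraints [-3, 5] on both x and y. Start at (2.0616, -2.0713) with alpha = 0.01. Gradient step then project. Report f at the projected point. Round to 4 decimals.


Step 1: Compute gradient at (2.0616, -2.0713).
grad_x = 2*1*2.0616 - 11 = -6.8768
grad_y = 2*6*-2.0713 - 6 = -30.8556
Step 2: Gradient step.
x_raw = 2.0616 - 0.01*-6.8768 = 2.1304
y_raw = -2.0713 - 0.01*-30.8556 = -1.7627
Step 3: Project onto [-3, 5].
x_proj = clip(2.1304) = 2.1304
y_proj = clip(-1.7627) = -1.7627
Step 4: Evaluate f.
f(2.1304, -1.7627) = 10.3245


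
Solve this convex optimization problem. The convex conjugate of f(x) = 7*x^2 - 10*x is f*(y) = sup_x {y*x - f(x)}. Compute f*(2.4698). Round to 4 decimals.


f*(y) = sup_x {y*x - a*x^2 - b*x} = sup_x {(y-b)*x - a*x^2}
FOC: (y - b) - 2a*x = 0 => x* = (y - b)/(2a)
x* = (2.4698 + 10)/(2*7) = 0.8907
f*(2.4698) = (y-b)^2/(4a) = (2.4698 + 10)^2/(4*7)
= 155.4959/28 = 5.5534


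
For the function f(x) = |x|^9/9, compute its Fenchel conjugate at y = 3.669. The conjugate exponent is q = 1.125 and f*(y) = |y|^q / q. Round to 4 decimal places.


The conjugate exponent q satisfies 1/p + 1/q = 1.
p = 9, so q = 9/(9 - 1) = 1.125
|y|^q = 3.669^1.125 = 4.3163
f*(3.669) = 4.3163 / 1.125 = 3.8368


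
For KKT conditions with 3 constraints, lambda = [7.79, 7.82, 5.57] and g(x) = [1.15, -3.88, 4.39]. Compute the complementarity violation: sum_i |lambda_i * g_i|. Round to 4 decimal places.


KKT complementary slackness check:
lambda_1 * g_1 = 7.79 * 1.15 = 8.9585
lambda_2 * g_2 = 7.82 * -3.88 = -30.3416
lambda_3 * g_3 = 5.57 * 4.39 = 24.4523
Total violation = 8.9585 + 30.3416 + 24.4523 = 63.7524


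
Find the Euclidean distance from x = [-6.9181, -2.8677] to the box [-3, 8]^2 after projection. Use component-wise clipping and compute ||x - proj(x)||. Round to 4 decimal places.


Project each component onto [-3, 8].
clip(-6.9181) = -3.0, clip(-2.8677) = -2.8677
Projection = [-3.0, -2.8677]
Squared diffs: [15.3515, 0.0]
Distance = sqrt(15.3515) = 3.9181


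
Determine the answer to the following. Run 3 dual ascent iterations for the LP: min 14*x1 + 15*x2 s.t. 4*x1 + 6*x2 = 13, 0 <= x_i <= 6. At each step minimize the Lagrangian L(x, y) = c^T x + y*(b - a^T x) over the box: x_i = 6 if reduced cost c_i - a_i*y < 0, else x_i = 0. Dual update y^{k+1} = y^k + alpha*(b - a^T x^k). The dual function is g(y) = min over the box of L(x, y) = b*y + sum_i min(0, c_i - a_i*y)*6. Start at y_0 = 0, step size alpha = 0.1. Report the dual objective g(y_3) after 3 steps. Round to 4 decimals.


Dual ascent for LP: min 14*x1 + 15*x2, 4*x1 + 6*x2 = 13, 0 <= x_i <= 6
Step 1: y^k = 0.0, reduced costs: (14.0, 15.0)
  x^k = (0.0, 0.0), subgradient = b - a^T x = 13.0
  y^{k+1} = 0.0 + 0.1*13.0 = 1.3
Step 2: y^k = 1.3, reduced costs: (8.8, 7.2)
  x^k = (0.0, 0.0), subgradient = b - a^T x = 13.0
  y^{k+1} = 1.3 + 0.1*13.0 = 2.6
Step 3: y^k = 2.6, reduced costs: (3.6, -0.6)
  x^k = (0.0, 6.0), subgradient = b - a^T x = -23.0
  y^{k+1} = 2.6 + 0.1*-23.0 = 0.3
Dual objective at y_3 = 0.3: reduced costs (12.8, 13.2), box minimizer x = (0.0, 0.0)
g(y_3) = b*y + (c1 - a1*y)*x1 + (c2 - a2*y)*x2 = 13*0.3 + 12.8*0.0 + 13.2*0.0 = 3.9 + 0.0 + 0.0 = 3.9


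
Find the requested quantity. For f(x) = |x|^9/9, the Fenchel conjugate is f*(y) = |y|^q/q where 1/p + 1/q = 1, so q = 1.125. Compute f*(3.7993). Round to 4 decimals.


The conjugate exponent q satisfies 1/p + 1/q = 1.
p = 9, so q = 9/(9 - 1) = 1.125
|y|^q = 3.7993^1.125 = 4.4892
f*(3.7993) = 4.4892 / 1.125 = 3.9904


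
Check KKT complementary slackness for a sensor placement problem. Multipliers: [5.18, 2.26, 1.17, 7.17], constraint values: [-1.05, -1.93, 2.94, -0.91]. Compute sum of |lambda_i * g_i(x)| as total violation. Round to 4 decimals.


KKT complementary slackness check:
lambda_1 * g_1 = 5.18 * -1.05 = -5.439
lambda_2 * g_2 = 2.26 * -1.93 = -4.3618
lambda_3 * g_3 = 1.17 * 2.94 = 3.4398
lambda_4 * g_4 = 7.17 * -0.91 = -6.5247
Total violation = 5.439 + 4.3618 + 3.4398 + 6.5247 = 19.7653


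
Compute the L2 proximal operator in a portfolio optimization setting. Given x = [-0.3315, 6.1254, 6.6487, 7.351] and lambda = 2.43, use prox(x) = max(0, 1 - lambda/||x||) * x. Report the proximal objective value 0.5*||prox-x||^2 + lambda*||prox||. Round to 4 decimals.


Step 1: Compute ||x||.
||x|| = 11.6565
Step 2: Compute scaling factor.
scale = max(0, 1 - 2.43/11.6565) = 0.7915
Step 3: prox(x) = [-0.2624, 4.8484, 5.2627, 5.8185]
||prox(x)|| = 9.2265
Step 4: Proximal objective.
0.5*||prox-x||^2 = 2.9525
lambda*||prox|| = 22.4204
Total = 25.3727


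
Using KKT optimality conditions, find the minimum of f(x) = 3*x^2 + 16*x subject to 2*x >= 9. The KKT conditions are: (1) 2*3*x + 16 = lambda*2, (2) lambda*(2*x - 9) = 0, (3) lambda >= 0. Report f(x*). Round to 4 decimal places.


Step 1: Try lambda = 0 (constraint inactive).
x_unc = -16/(2*3) = -2.6667
Check: 2*-2.6667 = -5.3334 < 9 -- violated!
Step 2: Constraint must be active: 2*x = 9
x* = 9/2 = 4.5
lambda = (2*3*4.5 + 16)/2 = 21.5
Step 3: Compute optimal value.
f(x*) = 3*4.5^2 + 16*4.5 = 132.75


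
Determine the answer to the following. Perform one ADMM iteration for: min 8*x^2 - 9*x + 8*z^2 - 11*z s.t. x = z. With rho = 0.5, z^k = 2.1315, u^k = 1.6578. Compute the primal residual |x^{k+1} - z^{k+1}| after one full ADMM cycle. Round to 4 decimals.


ADMM iteration with rho = 0.5, z^k = 2.1315, u^k = 1.6578
Step 1: x-update.
Minimize 8*x^2 - 9*x + (0.5/2)*(x - 2.1315 + 1.6578)^2
FOC: (2*8 + 0.5)*x = 9 + 0.5*(2.1315 - 1.6578)
x^{k+1} = 0.5598
Step 2: z-update.
Minimize 8*z^2 - 11*z + (0.5/2)*(0.5598 - z + 1.6578)^2
FOC: (2*8 + 0.5)*z = 11 + 0.5*(0.5598 + 1.6578)
z^{k+1} = 0.7339
Step 3: u-update.
u^{k+1} = 1.6578 + 0.5598 - 0.7339 = 1.4837
Step 4: Primal residual = |0.5598 - 0.7339| = 0.1741


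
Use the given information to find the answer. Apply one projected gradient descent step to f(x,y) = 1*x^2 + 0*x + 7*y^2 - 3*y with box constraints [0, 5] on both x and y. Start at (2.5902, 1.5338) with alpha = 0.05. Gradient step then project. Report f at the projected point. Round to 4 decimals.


Step 1: Compute gradient at (2.5902, 1.5338).
grad_x = 2*1*2.5902 + 0 = 5.1804
grad_y = 2*7*1.5338 - 3 = 18.4732
Step 2: Gradient step.
x_raw = 2.5902 - 0.05*5.1804 = 2.3312
y_raw = 1.5338 - 0.05*18.4732 = 0.6101
Step 3: Project onto [0, 5].
x_proj = clip(2.3312) = 2.3312
y_proj = clip(0.6101) = 0.6101
Step 4: Evaluate f.
f(2.3312, 0.6101) = 6.2099


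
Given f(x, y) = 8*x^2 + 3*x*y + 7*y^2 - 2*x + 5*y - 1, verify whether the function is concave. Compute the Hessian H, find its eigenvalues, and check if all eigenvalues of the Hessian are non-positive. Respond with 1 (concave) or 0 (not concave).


The Hessian of f(x,y) = 8*x^2 + 3*x*y + 7*y^2 - 2*x + 5*y - 1 is:
H = [[16, 3], [3, 14]]
Trace = 16 + 14 = 30
Determinant = 16*14 - (3)^2 = 215
Discriminant = (30)^2 - 4*215 = 40.0
Eigenvalues: lambda_1 = 11.8377, lambda_2 = 18.1623
The function is not concave.

0


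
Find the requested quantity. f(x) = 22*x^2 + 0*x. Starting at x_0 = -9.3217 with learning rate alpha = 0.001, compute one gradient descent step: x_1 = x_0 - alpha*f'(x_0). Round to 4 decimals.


We compute the gradient at x_0 and apply the update.
f'(x) = 44*x + 0
f'(-9.3217) = 44*-9.3217 + 0 = -410.1548
x_1 = -9.3217 - 0.001*-410.1548 = -8.9115


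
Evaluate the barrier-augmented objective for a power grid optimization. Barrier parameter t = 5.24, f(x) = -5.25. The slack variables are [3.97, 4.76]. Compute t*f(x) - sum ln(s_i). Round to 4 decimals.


Step 1: Compute log-barrier.
ln values: [1.3788, 1.5602]
phi = -(1.3788 + 1.5602) = -2.939
Step 2: Compute augmented objective.
t*f(x) = 5.24*-5.25 = -27.51
Total = -27.51 - 2.939 = -30.449


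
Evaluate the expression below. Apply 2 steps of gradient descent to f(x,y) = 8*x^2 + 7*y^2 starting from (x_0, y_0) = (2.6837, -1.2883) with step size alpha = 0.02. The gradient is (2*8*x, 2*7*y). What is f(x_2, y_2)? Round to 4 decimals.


Gradient descent on f(x,y) = 8*x^2 + 7*y^2.
Starting point: (2.6837, -1.2883), alpha = 0.02
Step 1: grad_x = 2*8*2.6837 = 42.9392, grad_y = 2*7*-1.2883 = -18.0362
  x_1 = 2.6837 - 0.02*42.9392 = 1.8249
  y_1 = -1.2883 - 0.02*-18.0362 = -0.9276
Step 2: grad_x = 2*8*1.8249 = 29.1987, grad_y = 2*7*-0.9276 = -12.9861
  x_2 = 1.8249 - 0.02*29.1987 = 1.2409
  y_2 = -0.9276 - 0.02*-12.9861 = -0.6679
f(1.2409, -0.6679) = 8*1.2409^2 + 7*(-0.6679)^2 = 15.4417


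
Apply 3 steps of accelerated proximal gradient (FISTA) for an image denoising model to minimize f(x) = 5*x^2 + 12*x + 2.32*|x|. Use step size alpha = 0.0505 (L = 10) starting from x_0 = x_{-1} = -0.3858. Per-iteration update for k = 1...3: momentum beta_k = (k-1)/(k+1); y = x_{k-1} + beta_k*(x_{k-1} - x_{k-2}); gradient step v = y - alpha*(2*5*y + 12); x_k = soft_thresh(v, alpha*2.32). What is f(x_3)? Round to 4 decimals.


FISTA on f(x) = 5*x^2 + 12*x + 2.32*|x|
L = 10, alpha = 0.0505
Iteration 1: beta = 0.0, y = -0.3858 + 0.0*(-0.3858 + 0.3858) = -0.3858
  grad(y) = 8.142, v = y - alpha*grad = -0.797
  prox(v) = soft_thresh(-0.797, 0.1172) = -0.6798
Iteration 2: beta = 0.3333, y = -0.6798 + 0.3333*(-0.6798 + 0.3858) = -0.7778
  grad(y) = 4.2219, v = y - alpha*grad = -0.991
  prox(v) = soft_thresh(-0.991, 0.1172) = -0.8739
Iteration 3: beta = 0.5, y = -0.8739 + 0.5*(-0.8739 + 0.6798) = -0.9709
  grad(y) = 2.2912, v = y - alpha*grad = -1.0866
  prox(v) = soft_thresh(-1.0866, 0.1172) = -0.9694
f(x_3) = 5*(-0.9694)^2 + 12*(-0.9694) + 2.32*|-0.9694| = -4.6851


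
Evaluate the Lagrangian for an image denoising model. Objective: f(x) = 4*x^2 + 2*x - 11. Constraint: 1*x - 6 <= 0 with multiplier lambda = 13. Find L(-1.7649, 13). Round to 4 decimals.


Step 1: Evaluate f(x).
f(-1.7649) = 4*(-1.7649)^2 + 2*(-1.7649) - 11 = -2.0703
Step 2: Evaluate g(x).
g(-1.7649) = 1*-1.7649 - 6 = -7.7649
Step 3: Compute Lagrangian.
L = -2.0703 + 13*-7.7649 = -103.014


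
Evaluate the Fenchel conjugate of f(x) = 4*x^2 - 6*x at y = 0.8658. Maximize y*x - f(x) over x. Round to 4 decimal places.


f*(y) = sup_x {y*x - a*x^2 - b*x} = sup_x {(y-b)*x - a*x^2}
FOC: (y - b) - 2a*x = 0 => x* = (y - b)/(2a)
x* = (0.8658 + 6)/(2*4) = 0.8582
f*(0.8658) = (y-b)^2/(4a) = (0.8658 + 6)^2/(4*4)
= 47.1392/16 = 2.9462


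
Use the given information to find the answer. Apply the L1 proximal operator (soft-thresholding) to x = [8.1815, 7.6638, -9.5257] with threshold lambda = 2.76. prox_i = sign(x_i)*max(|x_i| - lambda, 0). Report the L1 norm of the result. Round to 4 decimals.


Soft-thresholding with lambda = 2.76:
prox(8.1815) = sign(8.1815)*max(|8.1815| - 2.76, 0) = 5.4215
prox(7.6638) = sign(7.6638)*max(|7.6638| - 2.76, 0) = 4.9038
prox(-9.5257) = sign(-9.5257)*max(|-9.5257| - 2.76, 0) = -6.7657
prox(x) = [5.4215, 4.9038, -6.7657]
||prox(x)||_1 = 5.4215 + 4.9038 + 6.7657 = 17.091


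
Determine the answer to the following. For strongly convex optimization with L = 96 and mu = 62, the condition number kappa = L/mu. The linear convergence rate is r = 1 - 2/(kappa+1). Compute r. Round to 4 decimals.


Step 1: Compute the condition number.
kappa = L/mu = 96/62 = 1.5484
Step 2: Compute the convergence rate.
r = 1 - 2/(kappa + 1) = 1 - 2*mu/(L + mu) = (L - mu)/(L + mu) = 34/158 = 0.2152


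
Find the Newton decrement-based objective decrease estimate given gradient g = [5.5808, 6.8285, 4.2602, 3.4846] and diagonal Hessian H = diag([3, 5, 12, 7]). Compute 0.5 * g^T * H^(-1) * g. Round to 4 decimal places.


Step 1: H is diagonal, so H^(-1) * g = [1.8603, 1.3657, 0.355, 0.4978].
Step 2: g^T H^(-1) g = sum_i g_i^2 / H_ii
  = (5.5808)^2/3 + (6.8285)^2/5 + (4.2602)^2/12 + (3.4846)^2/7
  = 10.3818 + 9.3257 + 1.5124 + 1.7346 = 22.9545
Step 3: Objective decrease = 0.5 * g^T H^(-1) g = 11.4773


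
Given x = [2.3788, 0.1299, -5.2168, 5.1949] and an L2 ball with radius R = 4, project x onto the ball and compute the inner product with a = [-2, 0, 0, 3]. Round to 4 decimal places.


Step 1: Compute ||x|| (intermediates to 6 decimals).
||x|| = sqrt(2.3788^2 + 0.1299^2 + (-5.2168)^2 + 5.1949^2) = 7.738059
Step 2: Project.
Since ||x|| > R, scale = R/||x|| = 4/7.738059 = 0.516925, proj(x) = scale * x
proj(x) = [1.229661, 0.067149, -2.696694, 2.685374]
Step 3: Dot product.
a^T * proj(x) = -2*1.229661 + 0*0.067149 + 0*(-2.696694) + 3*2.685374 = 5.5968


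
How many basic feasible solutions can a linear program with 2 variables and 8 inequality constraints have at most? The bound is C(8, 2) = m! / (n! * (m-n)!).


Each vertex corresponds to some choice of n active constraints out of m, so the number of vertices is at most C(m, n) = m! / (n!(m-n)!).
m = 8, n = 2
Numerator: 8 * 7
Denominator: 2! = 2
C(8, 2) = 28


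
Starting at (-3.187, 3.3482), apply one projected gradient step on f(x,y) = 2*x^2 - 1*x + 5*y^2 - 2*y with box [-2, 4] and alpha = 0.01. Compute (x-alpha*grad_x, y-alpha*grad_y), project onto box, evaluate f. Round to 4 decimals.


Step 1: Compute gradient at (-3.187, 3.3482).
grad_x = 2*2*-3.187 - 1 = -13.748
grad_y = 2*5*3.3482 - 2 = 31.482
Step 2: Gradient step.
x_raw = -3.187 - 0.01*-13.748 = -3.0495
y_raw = 3.3482 - 0.01*31.482 = 3.0334
Step 3: Project onto [-2, 4].
x_proj = clip(-3.0495) = -2.0
y_proj = clip(3.0334) = 3.0334
Step 4: Evaluate f.
f(-2.0, 3.0334) = 49.9402


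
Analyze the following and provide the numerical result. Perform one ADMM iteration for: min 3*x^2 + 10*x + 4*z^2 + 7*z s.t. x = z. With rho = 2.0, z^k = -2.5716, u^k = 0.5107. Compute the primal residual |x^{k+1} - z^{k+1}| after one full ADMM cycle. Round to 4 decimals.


ADMM iteration with rho = 2.0, z^k = -2.5716, u^k = 0.5107
Step 1: x-update.
Minimize 3*x^2 + 10*x + (2.0/2)*(x + 2.5716 + 0.5107)^2
FOC: (2*3 + 2.0)*x = -10 + 2.0*(-2.5716 - 0.5107)
x^{k+1} = -2.0206
Step 2: z-update.
Minimize 4*z^2 + 7*z + (2.0/2)*(-2.0206 - z + 0.5107)^2
FOC: (2*4 + 2.0)*z = -7 + 2.0*(-2.0206 + 0.5107)
z^{k+1} = -1.002
Step 3: u-update.
u^{k+1} = 0.5107 - 2.0206 + 1.002 = -0.5079
Step 4: Primal residual = |-2.0206 + 1.002| = 1.0186


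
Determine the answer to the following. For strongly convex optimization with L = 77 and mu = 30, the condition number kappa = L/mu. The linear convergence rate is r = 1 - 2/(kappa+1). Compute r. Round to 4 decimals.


Step 1: Compute the condition number.
kappa = L/mu = 77/30 = 2.5667
Step 2: Compute the convergence rate.
r = 1 - 2/(kappa + 1) = 1 - 2*mu/(L + mu) = (L - mu)/(L + mu) = 47/107 = 0.4393


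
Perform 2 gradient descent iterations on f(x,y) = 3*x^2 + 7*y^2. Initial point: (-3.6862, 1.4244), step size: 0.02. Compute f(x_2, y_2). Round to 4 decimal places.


Gradient descent on f(x,y) = 3*x^2 + 7*y^2.
Starting point: (-3.6862, 1.4244), alpha = 0.02
Step 1: grad_x = 2*3*-3.6862 = -22.1172, grad_y = 2*7*1.4244 = 19.9416
  x_1 = -3.6862 - 0.02*-22.1172 = -3.2439
  y_1 = 1.4244 - 0.02*19.9416 = 1.0256
Step 2: grad_x = 2*3*-3.2439 = -19.4631, grad_y = 2*7*1.0256 = 14.358
  x_2 = -3.2439 - 0.02*-19.4631 = -2.8546
  y_2 = 1.0256 - 0.02*14.358 = 0.7384
f(-2.8546, 0.7384) = 3*(-2.8546)^2 + 7*0.7384^2 = 28.2628


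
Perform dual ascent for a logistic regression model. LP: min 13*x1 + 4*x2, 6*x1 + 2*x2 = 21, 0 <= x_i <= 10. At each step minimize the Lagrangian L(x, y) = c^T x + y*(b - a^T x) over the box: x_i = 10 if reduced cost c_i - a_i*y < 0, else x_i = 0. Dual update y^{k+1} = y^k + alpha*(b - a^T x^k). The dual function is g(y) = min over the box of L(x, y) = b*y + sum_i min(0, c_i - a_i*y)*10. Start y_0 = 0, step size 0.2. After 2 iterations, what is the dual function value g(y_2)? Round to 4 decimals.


Dual ascent for LP: min 13*x1 + 4*x2, 6*x1 + 2*x2 = 21, 0 <= x_i <= 10
Step 1: y^k = 0.0, reduced costs: (13.0, 4.0)
  x^k = (0.0, 0.0), subgradient = b - a^T x = 21.0
  y^{k+1} = 0.0 + 0.2*21.0 = 4.2
Step 2: y^k = 4.2, reduced costs: (-12.2, -4.4)
  x^k = (10.0, 10.0), subgradient = b - a^T x = -59.0
  y^{k+1} = 4.2 + 0.2*-59.0 = -7.6
Dual objective at y_2 = -7.6: reduced costs (58.6, 19.2), box minimizer x = (0.0, 0.0)
g(y_2) = b*y + (c1 - a1*y)*x1 + (c2 - a2*y)*x2 = 21*(-7.6) + 58.6*0.0 + 19.2*0.0 = -159.6 + 0.0 + 0.0 = -159.6


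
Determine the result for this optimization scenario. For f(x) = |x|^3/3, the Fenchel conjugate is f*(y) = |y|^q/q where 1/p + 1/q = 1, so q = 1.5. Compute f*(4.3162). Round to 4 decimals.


The conjugate exponent q satisfies 1/p + 1/q = 1.
p = 3, so q = 3/(3 - 1) = 1.5
|y|^q = 4.3162^1.5 = 8.9671
f*(4.3162) = 8.9671 / 1.5 = 5.9781


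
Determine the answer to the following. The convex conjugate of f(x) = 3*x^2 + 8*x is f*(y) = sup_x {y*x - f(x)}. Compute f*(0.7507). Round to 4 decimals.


f*(y) = sup_x {y*x - a*x^2 - b*x} = sup_x {(y-b)*x - a*x^2}
FOC: (y - b) - 2a*x = 0 => x* = (y - b)/(2a)
x* = (0.7507 - 8)/(2*3) = -1.2082
f*(0.7507) = (y-b)^2/(4a) = (0.7507 - 8)^2/(4*3)
= 52.5524/12 = 4.3794


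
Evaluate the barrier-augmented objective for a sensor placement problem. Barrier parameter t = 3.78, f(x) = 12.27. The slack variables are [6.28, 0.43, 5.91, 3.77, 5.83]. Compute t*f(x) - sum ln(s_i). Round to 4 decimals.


Step 1: Compute log-barrier.
ln values: [1.8374, -0.844, 1.7766, 1.3271, 1.763]
phi = -(1.8374 - 0.844 + 1.7766 + 1.3271 + 1.763) = -5.8601
Step 2: Compute augmented objective.
t*f(x) = 3.78*12.27 = 46.3806
Total = 46.3806 - 5.8601 = 40.5205


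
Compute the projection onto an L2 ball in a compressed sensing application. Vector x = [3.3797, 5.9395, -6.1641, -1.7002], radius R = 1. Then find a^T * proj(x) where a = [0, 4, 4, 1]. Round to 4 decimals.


Step 1: Compute ||x|| (intermediates to 6 decimals).
||x|| = sqrt(3.3797^2 + 5.9395^2 + (-6.1641)^2 + (-1.7002)^2) = 9.358784
Step 2: Project.
Since ||x|| > R, scale = R/||x|| = 1/9.358784 = 0.106851, proj(x) = scale * x
proj(x) = [0.361124, 0.634642, -0.65864, -0.181668]
Step 3: Dot product.
a^T * proj(x) = 0*0.361124 + 4*0.634642 + 4*(-0.65864) + 1*(-0.181668) = -0.2777


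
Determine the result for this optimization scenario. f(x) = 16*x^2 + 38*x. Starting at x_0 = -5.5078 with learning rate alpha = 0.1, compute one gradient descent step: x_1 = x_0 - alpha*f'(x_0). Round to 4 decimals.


We compute the gradient at x_0 and apply the update.
f'(x) = 32*x + 38
f'(-5.5078) = 32*-5.5078 + 38 = -138.2496
x_1 = -5.5078 - 0.1*-138.2496 = 8.3172


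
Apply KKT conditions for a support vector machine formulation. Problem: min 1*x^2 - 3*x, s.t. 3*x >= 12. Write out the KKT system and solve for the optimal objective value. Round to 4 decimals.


Step 1: Try lambda = 0 (constraint inactive).
x_unc = 3/(2*1) = 1.5
Check: 3*1.5 = 4.5 < 12 -- violated!
Step 2: Constraint must be active: 3*x = 12
x* = 12/3 = 4.0
lambda = (2*1*4.0 - 3)/3 = 1.6667
Step 3: Compute optimal value.
f(x*) = 1*4.0^2 - 3*4.0 = 4.0


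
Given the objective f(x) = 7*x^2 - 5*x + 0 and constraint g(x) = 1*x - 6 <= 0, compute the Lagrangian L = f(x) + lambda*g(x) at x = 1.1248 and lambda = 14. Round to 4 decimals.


Step 1: Evaluate f(x).
f(1.1248) = 7*1.1248^2 - 5*1.1248 + 0 = 3.2322
Step 2: Evaluate g(x).
g(1.1248) = 1*1.1248 - 6 = -4.8752
Step 3: Compute Lagrangian.
L = 3.2322 + 14*-4.8752 = -65.0206


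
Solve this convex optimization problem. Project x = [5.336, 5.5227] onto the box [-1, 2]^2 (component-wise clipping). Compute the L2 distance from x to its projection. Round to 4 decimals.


Project each component onto [-1, 2].
clip(5.336) = 2.0, clip(5.5227) = 2.0
Projection = [2.0, 2.0]
Squared diffs: [11.1289, 12.4094]
Distance = sqrt(23.5383) = 4.8516


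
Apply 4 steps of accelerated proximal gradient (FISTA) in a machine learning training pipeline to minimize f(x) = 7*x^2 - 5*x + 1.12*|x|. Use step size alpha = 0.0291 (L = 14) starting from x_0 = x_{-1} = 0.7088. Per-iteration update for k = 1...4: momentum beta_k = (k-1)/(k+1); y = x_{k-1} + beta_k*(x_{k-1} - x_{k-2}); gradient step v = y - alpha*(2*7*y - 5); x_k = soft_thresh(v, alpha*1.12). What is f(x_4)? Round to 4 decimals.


FISTA on f(x) = 7*x^2 - 5*x + 1.12*|x|
L = 14, alpha = 0.0291
Iteration 1: beta = 0.0, y = 0.7088 + 0.0*(0.7088 - 0.7088) = 0.7088
  grad(y) = 4.9232, v = y - alpha*grad = 0.5655
  prox(v) = soft_thresh(0.5655, 0.0326) = 0.5329
Iteration 2: beta = 0.3333, y = 0.5329 + 0.3333*(0.5329 - 0.7088) = 0.4743
  grad(y) = 1.6405, v = y - alpha*grad = 0.4266
  prox(v) = soft_thresh(0.4266, 0.0326) = 0.394
Iteration 3: beta = 0.5, y = 0.394 + 0.5*(0.394 - 0.5329) = 0.3245
  grad(y) = -0.4568, v = y - alpha*grad = 0.3378
  prox(v) = soft_thresh(0.3378, 0.0326) = 0.3052
Iteration 4: beta = 0.6, y = 0.3052 + 0.6*(0.3052 - 0.394) = 0.252
  grad(y) = -1.4727, v = y - alpha*grad = 0.2948
  prox(v) = soft_thresh(0.2948, 0.0326) = 0.2622
f(x_4) = 7*0.2622^2 - 5*0.2622 + 1.12*|0.2622| = -0.5361
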